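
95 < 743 True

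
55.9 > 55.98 False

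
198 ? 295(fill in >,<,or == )<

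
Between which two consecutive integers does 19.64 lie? 19 and 20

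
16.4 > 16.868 False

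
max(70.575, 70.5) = 70.575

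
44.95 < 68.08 True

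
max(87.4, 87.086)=87.4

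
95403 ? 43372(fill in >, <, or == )>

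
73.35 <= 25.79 False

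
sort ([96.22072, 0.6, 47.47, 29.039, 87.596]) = [0.6, 29.039, 47.47, 87.596, 96.22072]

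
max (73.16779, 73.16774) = 73.16779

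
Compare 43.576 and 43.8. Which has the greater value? 43.8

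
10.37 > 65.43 False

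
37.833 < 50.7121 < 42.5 False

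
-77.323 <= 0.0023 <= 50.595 True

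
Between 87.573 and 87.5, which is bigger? 87.573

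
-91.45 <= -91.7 False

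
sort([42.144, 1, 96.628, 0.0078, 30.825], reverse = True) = [96.628, 42.144, 30.825, 1, 0.0078]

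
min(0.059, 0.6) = 0.059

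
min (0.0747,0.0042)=0.0042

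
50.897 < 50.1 False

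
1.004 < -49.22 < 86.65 False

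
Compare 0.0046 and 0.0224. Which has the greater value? 0.0224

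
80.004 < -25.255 False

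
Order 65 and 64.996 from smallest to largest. 64.996, 65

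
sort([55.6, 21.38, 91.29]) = [21.38, 55.6, 91.29]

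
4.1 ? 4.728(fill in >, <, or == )<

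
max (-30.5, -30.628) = -30.5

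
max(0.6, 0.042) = 0.6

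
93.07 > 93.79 False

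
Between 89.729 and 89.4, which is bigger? 89.729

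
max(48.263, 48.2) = 48.263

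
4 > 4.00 False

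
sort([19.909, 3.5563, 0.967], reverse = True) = [19.909, 3.5563, 0.967]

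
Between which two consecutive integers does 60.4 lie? 60 and 61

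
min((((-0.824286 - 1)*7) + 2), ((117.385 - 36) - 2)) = -10.770002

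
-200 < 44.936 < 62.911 True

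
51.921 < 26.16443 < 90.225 False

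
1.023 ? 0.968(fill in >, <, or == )>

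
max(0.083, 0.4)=0.4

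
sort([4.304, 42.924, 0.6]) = [0.6, 4.304, 42.924]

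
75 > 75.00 False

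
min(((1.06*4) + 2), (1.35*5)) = 6.24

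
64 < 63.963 False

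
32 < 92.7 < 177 True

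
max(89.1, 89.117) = 89.117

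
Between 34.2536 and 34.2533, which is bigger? 34.2536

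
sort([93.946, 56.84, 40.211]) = [40.211, 56.84, 93.946]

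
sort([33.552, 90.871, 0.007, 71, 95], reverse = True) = [95, 90.871, 71, 33.552, 0.007]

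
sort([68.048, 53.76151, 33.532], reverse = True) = [68.048, 53.76151, 33.532]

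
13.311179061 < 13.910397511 True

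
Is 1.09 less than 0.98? No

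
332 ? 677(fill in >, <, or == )<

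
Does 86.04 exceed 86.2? No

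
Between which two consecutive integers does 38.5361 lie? 38 and 39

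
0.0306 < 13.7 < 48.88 True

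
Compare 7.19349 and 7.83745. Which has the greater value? 7.83745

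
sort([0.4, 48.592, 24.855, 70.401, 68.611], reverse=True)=[70.401, 68.611, 48.592, 24.855, 0.4]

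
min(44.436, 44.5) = 44.436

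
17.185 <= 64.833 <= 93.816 True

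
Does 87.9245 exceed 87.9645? No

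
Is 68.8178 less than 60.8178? No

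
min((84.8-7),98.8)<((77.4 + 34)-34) False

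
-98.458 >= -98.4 False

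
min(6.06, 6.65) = 6.06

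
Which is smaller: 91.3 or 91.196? 91.196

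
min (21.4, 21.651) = 21.4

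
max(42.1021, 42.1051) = 42.1051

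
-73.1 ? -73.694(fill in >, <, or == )>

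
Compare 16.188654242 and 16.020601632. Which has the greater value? 16.188654242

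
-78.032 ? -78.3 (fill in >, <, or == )>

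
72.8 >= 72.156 True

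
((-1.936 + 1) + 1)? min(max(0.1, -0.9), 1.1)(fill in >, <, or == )<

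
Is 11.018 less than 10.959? No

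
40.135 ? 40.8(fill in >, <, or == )<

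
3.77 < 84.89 True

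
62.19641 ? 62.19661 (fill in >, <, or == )<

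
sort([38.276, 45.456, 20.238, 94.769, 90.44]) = [20.238, 38.276, 45.456, 90.44, 94.769]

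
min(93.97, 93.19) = 93.19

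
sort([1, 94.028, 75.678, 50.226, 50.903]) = [1, 50.226, 50.903, 75.678, 94.028]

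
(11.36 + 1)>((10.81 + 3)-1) False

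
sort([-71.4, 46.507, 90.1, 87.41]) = [-71.4, 46.507, 87.41, 90.1]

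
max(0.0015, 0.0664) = 0.0664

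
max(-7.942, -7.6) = -7.6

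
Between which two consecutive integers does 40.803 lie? 40 and 41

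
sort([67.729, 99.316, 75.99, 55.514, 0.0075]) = [0.0075, 55.514, 67.729, 75.99, 99.316]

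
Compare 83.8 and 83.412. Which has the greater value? 83.8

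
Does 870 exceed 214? Yes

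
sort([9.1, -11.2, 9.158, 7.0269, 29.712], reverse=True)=[29.712, 9.158, 9.1, 7.0269, -11.2]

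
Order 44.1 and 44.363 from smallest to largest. 44.1, 44.363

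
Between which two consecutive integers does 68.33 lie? 68 and 69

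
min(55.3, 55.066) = 55.066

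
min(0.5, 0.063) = 0.063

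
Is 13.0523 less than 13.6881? Yes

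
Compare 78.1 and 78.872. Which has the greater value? 78.872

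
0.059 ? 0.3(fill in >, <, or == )<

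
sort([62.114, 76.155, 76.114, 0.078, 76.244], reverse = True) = [76.244, 76.155, 76.114, 62.114, 0.078]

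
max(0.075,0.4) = 0.4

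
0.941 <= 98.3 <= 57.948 False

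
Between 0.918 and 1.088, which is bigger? 1.088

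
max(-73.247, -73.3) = -73.247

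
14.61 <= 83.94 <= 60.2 False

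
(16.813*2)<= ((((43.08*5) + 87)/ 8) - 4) True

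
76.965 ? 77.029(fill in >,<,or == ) <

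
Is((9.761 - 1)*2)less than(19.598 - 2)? Yes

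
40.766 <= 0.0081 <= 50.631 False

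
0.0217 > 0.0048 True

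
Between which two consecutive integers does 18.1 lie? 18 and 19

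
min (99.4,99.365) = 99.365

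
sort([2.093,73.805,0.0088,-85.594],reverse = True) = [73.805,2.093,0.0088,-85.594]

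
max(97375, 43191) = 97375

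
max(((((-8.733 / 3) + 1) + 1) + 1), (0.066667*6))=0.400002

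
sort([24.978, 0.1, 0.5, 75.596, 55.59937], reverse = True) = [75.596, 55.59937, 24.978, 0.5, 0.1]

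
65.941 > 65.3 True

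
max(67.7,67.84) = 67.84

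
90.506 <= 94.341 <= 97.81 True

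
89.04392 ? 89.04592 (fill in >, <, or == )<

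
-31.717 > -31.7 False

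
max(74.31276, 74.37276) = 74.37276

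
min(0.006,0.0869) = 0.006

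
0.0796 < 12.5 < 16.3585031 True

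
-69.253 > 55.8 False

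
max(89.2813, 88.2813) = 89.2813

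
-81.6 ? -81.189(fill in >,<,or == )<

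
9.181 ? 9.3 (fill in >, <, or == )<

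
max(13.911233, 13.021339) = 13.911233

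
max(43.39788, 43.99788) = 43.99788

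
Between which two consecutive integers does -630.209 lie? -631 and -630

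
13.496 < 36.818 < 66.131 True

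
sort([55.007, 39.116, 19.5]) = [19.5, 39.116, 55.007]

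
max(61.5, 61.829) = 61.829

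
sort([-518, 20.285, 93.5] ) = [-518, 20.285, 93.5]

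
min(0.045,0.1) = 0.045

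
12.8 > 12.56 True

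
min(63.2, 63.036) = 63.036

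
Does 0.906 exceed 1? No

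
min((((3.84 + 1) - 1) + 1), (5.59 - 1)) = 4.59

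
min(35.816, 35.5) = 35.5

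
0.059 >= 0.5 False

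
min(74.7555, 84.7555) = 74.7555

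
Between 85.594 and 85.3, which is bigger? 85.594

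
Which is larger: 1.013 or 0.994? 1.013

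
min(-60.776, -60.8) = -60.8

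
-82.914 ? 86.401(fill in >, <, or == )<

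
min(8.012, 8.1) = 8.012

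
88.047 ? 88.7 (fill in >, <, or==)<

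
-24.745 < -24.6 True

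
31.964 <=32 True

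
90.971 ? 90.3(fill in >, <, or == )>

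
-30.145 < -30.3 False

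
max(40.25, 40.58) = 40.58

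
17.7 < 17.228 False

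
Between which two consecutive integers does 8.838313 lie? 8 and 9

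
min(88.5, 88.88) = 88.5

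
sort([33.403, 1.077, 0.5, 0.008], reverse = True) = [33.403, 1.077, 0.5, 0.008]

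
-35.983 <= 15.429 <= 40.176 True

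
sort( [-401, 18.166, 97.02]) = [-401, 18.166, 97.02]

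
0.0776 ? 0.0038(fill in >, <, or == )>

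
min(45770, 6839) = 6839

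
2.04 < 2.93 True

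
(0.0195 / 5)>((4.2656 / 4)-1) False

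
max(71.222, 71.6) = 71.6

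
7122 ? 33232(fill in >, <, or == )<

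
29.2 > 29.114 True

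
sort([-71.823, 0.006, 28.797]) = [-71.823, 0.006, 28.797]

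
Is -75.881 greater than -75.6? No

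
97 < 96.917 False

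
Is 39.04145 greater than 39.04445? No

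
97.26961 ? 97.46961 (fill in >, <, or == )<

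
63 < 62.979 False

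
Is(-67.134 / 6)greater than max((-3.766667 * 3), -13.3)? Yes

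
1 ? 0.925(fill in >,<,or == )>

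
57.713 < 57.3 False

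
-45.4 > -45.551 True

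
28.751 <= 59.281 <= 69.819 True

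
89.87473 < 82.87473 False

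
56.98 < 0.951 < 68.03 False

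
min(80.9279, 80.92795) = 80.9279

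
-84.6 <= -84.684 False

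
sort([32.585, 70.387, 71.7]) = [32.585, 70.387, 71.7]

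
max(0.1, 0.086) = 0.1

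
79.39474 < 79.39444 False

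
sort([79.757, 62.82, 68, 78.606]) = [62.82, 68, 78.606, 79.757]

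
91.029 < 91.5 True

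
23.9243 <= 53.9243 True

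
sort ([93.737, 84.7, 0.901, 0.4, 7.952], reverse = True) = [93.737, 84.7, 7.952, 0.901, 0.4]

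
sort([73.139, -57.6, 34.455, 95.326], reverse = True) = [95.326, 73.139, 34.455, -57.6]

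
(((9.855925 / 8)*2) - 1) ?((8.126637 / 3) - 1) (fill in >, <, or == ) <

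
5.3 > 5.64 False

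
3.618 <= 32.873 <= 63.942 True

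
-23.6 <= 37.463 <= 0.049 False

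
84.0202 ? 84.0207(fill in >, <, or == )<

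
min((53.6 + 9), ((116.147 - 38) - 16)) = 62.147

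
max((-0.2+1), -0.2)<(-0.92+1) False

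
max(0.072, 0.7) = 0.7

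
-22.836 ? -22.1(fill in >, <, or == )<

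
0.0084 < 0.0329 True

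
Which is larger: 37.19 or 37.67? 37.67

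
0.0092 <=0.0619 True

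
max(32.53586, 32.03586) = 32.53586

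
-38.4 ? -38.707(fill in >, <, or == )>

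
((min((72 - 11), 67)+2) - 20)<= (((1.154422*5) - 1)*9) False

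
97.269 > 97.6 False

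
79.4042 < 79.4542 True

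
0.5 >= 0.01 True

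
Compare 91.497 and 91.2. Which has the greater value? 91.497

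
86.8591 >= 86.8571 True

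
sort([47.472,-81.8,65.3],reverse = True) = [65.3,47.472,-81.8]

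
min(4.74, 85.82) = 4.74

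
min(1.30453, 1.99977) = 1.30453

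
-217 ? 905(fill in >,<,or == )<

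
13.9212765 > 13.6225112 True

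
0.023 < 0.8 True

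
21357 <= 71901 True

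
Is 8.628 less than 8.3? No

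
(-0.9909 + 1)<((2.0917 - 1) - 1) True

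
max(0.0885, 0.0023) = 0.0885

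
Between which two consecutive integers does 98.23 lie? 98 and 99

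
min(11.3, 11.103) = 11.103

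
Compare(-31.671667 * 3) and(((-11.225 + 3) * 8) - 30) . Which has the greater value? (-31.671667 * 3)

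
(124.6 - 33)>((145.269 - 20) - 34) True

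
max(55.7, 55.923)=55.923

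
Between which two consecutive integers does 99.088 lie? 99 and 100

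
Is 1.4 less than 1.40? No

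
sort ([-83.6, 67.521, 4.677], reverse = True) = [67.521, 4.677, -83.6]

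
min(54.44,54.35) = 54.35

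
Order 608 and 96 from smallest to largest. 96, 608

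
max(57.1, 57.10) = 57.10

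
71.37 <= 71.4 True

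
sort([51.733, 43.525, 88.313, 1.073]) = [1.073, 43.525, 51.733, 88.313]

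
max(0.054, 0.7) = 0.7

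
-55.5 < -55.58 False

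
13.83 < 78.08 True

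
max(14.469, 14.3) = 14.469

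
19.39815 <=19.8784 True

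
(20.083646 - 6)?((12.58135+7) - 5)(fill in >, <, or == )<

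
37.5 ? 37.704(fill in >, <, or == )<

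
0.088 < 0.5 True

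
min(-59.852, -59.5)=-59.852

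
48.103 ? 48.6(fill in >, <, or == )<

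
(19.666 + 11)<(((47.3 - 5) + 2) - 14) False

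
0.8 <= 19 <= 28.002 True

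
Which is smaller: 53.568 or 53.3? 53.3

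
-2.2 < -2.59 False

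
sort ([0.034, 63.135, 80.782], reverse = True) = [80.782, 63.135, 0.034]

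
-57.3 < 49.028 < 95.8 True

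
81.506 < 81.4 False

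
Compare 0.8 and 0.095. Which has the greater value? 0.8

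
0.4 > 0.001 True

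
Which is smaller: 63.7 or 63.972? 63.7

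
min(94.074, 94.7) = 94.074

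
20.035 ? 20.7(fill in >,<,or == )<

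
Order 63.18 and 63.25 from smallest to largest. 63.18, 63.25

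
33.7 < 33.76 True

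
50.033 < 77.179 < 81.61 True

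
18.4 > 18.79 False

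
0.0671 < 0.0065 False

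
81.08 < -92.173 False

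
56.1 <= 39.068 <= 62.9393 False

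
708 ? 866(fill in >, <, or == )<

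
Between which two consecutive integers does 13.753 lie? 13 and 14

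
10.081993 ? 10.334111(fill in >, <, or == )<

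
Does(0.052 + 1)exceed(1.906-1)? Yes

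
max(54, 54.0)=54.0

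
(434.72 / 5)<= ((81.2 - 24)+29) False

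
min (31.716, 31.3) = 31.3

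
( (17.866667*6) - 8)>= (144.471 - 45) False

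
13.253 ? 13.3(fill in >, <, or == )<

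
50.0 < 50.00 False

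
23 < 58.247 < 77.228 True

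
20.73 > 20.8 False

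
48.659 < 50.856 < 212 True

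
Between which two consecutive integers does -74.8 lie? -75 and -74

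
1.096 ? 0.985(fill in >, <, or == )>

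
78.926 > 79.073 False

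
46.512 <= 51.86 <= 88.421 True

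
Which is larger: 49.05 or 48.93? 49.05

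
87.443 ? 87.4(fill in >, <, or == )>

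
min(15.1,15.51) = 15.1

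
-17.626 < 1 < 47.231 True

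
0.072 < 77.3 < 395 True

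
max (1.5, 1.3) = 1.5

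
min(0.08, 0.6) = 0.08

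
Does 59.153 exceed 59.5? No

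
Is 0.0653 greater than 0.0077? Yes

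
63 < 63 False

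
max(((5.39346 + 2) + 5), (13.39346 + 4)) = 17.39346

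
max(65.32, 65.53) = 65.53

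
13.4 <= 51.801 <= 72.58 True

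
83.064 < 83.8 True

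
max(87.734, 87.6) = 87.734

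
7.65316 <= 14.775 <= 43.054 True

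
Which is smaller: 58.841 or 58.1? 58.1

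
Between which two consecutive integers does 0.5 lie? 0 and 1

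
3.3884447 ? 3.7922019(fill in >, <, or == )<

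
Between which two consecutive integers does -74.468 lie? -75 and -74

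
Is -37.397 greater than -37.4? Yes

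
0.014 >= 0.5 False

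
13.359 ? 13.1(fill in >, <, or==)>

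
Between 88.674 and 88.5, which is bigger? 88.674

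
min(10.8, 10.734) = 10.734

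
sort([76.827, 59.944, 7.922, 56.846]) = [7.922, 56.846, 59.944, 76.827]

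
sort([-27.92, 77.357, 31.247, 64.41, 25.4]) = [-27.92, 25.4, 31.247, 64.41, 77.357]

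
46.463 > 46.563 False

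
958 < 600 False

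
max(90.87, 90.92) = 90.92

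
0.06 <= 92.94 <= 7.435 False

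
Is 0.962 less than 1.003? Yes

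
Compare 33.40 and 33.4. They are equal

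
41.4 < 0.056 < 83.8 False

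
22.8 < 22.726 False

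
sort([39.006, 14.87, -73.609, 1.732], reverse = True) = [39.006, 14.87, 1.732, -73.609]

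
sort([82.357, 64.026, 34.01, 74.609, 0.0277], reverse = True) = [82.357, 74.609, 64.026, 34.01, 0.0277]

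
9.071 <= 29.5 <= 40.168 True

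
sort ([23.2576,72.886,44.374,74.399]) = [23.2576,44.374,72.886,74.399]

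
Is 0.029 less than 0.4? Yes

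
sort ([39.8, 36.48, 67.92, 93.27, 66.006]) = [36.48, 39.8, 66.006, 67.92, 93.27]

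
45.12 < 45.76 True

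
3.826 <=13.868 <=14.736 True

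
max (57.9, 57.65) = 57.9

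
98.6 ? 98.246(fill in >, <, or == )>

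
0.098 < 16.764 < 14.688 False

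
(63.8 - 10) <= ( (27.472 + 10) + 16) False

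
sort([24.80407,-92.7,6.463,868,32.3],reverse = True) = [868,32.3,24.80407,6.463,-92.7]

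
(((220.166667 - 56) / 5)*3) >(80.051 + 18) True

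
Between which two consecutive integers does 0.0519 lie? 0 and 1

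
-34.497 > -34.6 True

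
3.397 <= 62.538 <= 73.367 True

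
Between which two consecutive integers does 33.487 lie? 33 and 34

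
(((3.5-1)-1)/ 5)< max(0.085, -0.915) False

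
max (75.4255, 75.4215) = 75.4255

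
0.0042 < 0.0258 True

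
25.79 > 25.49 True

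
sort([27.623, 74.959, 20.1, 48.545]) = [20.1, 27.623, 48.545, 74.959]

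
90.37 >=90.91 False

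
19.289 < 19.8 True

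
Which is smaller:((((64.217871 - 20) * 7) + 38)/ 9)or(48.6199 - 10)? ((((64.217871 - 20) * 7) + 38)/ 9)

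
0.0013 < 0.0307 True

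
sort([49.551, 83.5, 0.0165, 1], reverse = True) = [83.5, 49.551, 1, 0.0165]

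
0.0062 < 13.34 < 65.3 True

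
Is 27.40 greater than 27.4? No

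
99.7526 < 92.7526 False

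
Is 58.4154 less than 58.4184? Yes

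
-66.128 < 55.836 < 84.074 True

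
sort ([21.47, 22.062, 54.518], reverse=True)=[54.518, 22.062, 21.47]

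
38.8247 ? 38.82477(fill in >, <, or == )<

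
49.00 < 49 False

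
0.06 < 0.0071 False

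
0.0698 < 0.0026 False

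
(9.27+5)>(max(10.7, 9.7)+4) False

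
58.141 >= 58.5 False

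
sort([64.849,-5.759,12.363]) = [-5.759,12.363,64.849]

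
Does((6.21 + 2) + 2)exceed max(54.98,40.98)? No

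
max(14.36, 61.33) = 61.33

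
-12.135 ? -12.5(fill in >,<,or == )>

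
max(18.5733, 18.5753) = 18.5753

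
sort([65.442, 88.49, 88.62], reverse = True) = [88.62, 88.49, 65.442]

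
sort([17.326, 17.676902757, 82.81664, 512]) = [17.326, 17.676902757, 82.81664, 512]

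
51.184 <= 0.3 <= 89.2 False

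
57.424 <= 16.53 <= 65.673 False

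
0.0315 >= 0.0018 True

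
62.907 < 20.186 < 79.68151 False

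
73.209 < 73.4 True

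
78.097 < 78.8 True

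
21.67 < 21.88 True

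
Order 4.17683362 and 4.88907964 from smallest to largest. 4.17683362, 4.88907964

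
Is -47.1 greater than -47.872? Yes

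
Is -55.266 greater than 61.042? No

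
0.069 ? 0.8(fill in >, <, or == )<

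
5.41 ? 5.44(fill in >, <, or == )<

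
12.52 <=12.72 True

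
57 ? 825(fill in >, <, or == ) <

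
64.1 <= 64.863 True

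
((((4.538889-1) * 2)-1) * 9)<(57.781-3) True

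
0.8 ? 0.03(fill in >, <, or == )>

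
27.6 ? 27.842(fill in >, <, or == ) <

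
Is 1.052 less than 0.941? No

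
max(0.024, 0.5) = 0.5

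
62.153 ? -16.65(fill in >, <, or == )>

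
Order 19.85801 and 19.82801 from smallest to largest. 19.82801,19.85801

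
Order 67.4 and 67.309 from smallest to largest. 67.309, 67.4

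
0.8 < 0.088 False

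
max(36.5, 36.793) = 36.793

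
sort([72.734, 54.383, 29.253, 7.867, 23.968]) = [7.867, 23.968, 29.253, 54.383, 72.734]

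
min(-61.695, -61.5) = -61.695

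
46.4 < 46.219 False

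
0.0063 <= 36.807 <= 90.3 True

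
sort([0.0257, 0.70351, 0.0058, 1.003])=[0.0058, 0.0257, 0.70351, 1.003]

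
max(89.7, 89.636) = 89.7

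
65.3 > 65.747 False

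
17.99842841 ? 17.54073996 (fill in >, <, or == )>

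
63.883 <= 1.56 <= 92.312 False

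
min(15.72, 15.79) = 15.72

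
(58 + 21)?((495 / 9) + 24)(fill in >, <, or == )==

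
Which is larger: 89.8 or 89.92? 89.92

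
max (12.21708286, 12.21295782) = 12.21708286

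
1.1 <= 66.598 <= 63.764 False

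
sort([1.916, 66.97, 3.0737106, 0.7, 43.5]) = [0.7, 1.916, 3.0737106, 43.5, 66.97]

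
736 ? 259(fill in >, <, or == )>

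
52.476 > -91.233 True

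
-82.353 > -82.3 False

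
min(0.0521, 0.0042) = 0.0042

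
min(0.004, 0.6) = 0.004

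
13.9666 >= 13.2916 True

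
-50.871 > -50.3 False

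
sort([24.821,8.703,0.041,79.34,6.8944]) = [0.041,6.8944,8.703,24.821,79.34]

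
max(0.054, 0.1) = 0.1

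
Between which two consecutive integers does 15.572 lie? 15 and 16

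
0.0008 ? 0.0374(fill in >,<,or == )<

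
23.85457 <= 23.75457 False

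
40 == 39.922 False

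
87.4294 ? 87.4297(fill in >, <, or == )<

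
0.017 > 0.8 False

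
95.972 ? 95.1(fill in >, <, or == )>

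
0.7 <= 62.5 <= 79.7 True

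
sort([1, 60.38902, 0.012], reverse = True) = [60.38902, 1, 0.012]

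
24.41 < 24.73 True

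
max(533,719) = 719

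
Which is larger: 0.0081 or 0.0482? 0.0482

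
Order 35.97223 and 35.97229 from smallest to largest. 35.97223, 35.97229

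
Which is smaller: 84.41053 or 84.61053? 84.41053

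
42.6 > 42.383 True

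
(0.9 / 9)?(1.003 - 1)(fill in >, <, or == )>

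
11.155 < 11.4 True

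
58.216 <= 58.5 True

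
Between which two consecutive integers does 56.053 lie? 56 and 57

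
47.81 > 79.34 False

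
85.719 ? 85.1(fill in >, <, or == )>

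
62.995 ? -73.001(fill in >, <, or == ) >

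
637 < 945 True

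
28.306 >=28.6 False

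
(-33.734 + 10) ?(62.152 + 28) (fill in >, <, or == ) <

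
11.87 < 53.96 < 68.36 True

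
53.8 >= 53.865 False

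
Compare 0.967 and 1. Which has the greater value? 1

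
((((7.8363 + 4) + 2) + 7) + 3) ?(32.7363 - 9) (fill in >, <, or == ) >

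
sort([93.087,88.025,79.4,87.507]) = [79.4,87.507,88.025,93.087]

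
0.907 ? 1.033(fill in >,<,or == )<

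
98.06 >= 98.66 False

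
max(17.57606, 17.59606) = 17.59606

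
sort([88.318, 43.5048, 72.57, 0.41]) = [0.41, 43.5048, 72.57, 88.318]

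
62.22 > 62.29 False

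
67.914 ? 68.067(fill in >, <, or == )<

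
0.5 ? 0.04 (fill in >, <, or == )>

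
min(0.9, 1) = 0.9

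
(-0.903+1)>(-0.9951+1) True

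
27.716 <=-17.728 False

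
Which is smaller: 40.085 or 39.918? 39.918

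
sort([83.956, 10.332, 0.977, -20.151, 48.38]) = [-20.151, 0.977, 10.332, 48.38, 83.956]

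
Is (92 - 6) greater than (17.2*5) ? No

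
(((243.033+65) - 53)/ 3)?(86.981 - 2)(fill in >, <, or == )>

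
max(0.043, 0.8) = 0.8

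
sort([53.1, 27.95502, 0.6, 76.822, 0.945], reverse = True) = [76.822, 53.1, 27.95502, 0.945, 0.6]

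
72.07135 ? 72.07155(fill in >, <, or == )<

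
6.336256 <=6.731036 True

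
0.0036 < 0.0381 True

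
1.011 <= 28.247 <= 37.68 True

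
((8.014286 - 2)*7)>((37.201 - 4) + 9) False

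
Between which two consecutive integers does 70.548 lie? 70 and 71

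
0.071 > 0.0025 True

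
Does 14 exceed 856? No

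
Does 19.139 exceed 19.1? Yes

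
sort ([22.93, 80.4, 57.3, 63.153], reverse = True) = [80.4, 63.153, 57.3, 22.93]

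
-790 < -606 True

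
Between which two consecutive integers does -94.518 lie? -95 and -94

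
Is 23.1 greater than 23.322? No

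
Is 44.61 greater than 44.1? Yes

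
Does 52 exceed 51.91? Yes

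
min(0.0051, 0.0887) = 0.0051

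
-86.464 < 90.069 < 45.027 False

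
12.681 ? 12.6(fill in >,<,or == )>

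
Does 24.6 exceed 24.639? No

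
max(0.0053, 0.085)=0.085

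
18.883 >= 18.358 True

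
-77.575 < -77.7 False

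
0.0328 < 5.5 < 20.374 True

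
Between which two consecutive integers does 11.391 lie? 11 and 12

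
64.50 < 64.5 False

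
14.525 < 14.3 False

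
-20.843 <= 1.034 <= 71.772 True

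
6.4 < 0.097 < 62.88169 False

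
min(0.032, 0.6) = 0.032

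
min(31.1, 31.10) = 31.1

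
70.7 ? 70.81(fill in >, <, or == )<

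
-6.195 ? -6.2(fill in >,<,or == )>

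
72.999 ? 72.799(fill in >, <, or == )>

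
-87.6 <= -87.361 True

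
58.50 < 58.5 False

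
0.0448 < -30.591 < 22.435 False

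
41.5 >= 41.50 True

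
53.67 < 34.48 False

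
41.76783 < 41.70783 False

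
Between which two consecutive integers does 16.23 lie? 16 and 17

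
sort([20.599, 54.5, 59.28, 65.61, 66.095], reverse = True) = [66.095, 65.61, 59.28, 54.5, 20.599]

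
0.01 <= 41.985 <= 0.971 False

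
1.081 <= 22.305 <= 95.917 True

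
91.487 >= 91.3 True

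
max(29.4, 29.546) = 29.546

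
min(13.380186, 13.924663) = 13.380186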